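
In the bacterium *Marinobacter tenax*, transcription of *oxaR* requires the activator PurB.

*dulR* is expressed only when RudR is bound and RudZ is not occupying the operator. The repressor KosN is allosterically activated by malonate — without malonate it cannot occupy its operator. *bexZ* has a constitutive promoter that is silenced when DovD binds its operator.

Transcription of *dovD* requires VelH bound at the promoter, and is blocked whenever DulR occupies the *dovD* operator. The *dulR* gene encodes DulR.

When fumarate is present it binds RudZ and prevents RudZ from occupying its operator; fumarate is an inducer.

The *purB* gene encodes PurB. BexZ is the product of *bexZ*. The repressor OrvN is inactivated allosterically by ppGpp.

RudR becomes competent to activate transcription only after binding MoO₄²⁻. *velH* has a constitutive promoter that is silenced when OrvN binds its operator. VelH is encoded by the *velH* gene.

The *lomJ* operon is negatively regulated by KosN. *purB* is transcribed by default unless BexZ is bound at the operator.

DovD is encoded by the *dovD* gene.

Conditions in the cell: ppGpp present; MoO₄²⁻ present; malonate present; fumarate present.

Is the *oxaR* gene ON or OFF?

OFF

ppGpp is present, so OrvN is inactive.
With no repressor bound, *velH* is transcribed.
So VelH is produced and active.
MoO₄²⁻ is present, so RudR is active.
Fumarate is present, so RudZ is inactive.
No repressor is bound and RudR is active, so *dulR* is transcribed.
So DulR is produced and active.
With repressor DulR bound, *dovD* is not transcribed.
So DovD is not produced.
With no repressor bound, *bexZ* is transcribed.
So BexZ is produced and active.
With repressor BexZ bound, *purB* is not transcribed.
So PurB is not produced.
Required activator PurB is absent, so *oxaR* is not transcribed.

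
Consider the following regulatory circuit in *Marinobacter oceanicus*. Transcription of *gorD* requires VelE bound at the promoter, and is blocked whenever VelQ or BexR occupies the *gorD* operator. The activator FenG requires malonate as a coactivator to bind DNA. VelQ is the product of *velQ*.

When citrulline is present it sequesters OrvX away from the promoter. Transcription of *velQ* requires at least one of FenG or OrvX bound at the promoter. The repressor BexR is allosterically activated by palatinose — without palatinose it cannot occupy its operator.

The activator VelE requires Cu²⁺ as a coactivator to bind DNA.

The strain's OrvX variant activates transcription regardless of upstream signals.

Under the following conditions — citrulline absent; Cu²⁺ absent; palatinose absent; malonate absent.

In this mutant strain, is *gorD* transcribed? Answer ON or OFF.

Malonate is absent, so FenG is inactive.
OrvX is constitutively active in this strain.
Activator OrvX is present, so *velQ* is transcribed.
So VelQ is produced and active.
Cu²⁺ is absent, so VelE is inactive.
Palatinose is absent, so BexR is inactive.
With repressor VelQ bound, *gorD* is not transcribed.

OFF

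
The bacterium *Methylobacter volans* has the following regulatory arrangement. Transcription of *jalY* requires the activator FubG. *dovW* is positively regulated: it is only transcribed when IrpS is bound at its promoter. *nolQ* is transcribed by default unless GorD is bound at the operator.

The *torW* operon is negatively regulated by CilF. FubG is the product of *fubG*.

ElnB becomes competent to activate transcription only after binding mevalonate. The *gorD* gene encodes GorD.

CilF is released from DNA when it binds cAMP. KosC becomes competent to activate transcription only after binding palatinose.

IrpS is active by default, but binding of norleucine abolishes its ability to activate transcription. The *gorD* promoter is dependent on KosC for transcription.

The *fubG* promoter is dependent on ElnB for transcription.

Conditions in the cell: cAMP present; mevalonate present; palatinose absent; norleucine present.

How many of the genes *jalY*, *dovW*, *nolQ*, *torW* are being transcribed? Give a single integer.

3

Mevalonate is present, so ElnB is active.
No repressor is bound and ElnB is active, so *fubG* is transcribed.
So FubG is produced and active.
No repressor is bound and FubG is active, so *jalY* is transcribed.
→ *jalY* is ON.
Norleucine is present, so IrpS is inactive.
Required activator IrpS is absent, so *dovW* is not transcribed.
→ *dovW* is OFF.
Palatinose is absent, so KosC is inactive.
Required activator KosC is absent, so *gorD* is not transcribed.
So GorD is not produced.
With no repressor bound, *nolQ* is transcribed.
→ *nolQ* is ON.
cAMP is present, so CilF is inactive.
With no repressor bound, *torW* is transcribed.
→ *torW* is ON.
3 of the 4 genes are transcribed.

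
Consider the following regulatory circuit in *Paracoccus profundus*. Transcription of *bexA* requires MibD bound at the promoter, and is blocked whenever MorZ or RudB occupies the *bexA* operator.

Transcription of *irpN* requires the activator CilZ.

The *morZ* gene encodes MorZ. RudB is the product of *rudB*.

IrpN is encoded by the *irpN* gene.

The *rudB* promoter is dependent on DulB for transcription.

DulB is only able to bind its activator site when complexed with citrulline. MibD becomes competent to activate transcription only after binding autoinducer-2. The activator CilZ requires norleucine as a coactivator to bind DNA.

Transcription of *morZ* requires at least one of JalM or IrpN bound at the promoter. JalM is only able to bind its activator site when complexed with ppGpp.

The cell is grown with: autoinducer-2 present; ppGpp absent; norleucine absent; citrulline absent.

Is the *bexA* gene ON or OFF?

ON

Autoinducer-2 is present, so MibD is active.
ppGpp is absent, so JalM is inactive.
Norleucine is absent, so CilZ is inactive.
Required activator CilZ is absent, so *irpN* is not transcribed.
So IrpN is not produced.
No activator is available at the *morZ* promoter, so *morZ* is not transcribed.
So MorZ is not produced.
Citrulline is absent, so DulB is inactive.
Required activator DulB is absent, so *rudB* is not transcribed.
So RudB is not produced.
No repressor is bound and MibD is active, so *bexA* is transcribed.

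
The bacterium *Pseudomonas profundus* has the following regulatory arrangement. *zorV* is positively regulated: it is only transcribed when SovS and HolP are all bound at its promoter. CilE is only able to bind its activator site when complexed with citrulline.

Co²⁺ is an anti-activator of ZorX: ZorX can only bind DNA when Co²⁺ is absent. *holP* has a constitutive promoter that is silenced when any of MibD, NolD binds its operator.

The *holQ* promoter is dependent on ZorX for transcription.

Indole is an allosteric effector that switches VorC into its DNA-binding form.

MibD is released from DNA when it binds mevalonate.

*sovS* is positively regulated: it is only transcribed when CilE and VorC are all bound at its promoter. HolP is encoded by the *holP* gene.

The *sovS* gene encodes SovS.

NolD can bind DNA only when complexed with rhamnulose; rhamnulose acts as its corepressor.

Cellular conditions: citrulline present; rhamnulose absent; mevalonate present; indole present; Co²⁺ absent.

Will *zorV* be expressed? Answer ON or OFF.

Citrulline is present, so CilE is active.
Indole is present, so VorC is active.
No repressor is bound and CilE and VorC are active, so *sovS* is transcribed.
So SovS is produced and active.
Mevalonate is present, so MibD is inactive.
Rhamnulose is absent, so NolD is inactive.
With no repressor bound, *holP* is transcribed.
So HolP is produced and active.
No repressor is bound and SovS and HolP are active, so *zorV* is transcribed.

ON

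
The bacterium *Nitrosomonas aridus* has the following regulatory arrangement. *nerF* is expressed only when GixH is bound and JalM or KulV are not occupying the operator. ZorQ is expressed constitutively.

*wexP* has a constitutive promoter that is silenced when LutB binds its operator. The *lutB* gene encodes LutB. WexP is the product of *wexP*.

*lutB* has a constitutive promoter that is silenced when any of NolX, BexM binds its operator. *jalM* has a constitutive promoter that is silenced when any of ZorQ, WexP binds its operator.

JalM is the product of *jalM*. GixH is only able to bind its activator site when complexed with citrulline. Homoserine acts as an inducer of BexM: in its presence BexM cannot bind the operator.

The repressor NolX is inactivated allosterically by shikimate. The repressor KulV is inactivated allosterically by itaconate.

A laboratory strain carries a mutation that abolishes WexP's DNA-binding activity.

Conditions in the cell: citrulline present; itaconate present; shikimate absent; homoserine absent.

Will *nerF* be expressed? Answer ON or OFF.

ON

Citrulline is present, so GixH is active.
ZorQ is produced constitutively and is active.
WexP is non-functional in this strain, so it has no effect.
With repressor ZorQ bound, *jalM* is not transcribed.
So JalM is not produced.
Itaconate is present, so KulV is inactive.
No repressor is bound and GixH is active, so *nerF* is transcribed.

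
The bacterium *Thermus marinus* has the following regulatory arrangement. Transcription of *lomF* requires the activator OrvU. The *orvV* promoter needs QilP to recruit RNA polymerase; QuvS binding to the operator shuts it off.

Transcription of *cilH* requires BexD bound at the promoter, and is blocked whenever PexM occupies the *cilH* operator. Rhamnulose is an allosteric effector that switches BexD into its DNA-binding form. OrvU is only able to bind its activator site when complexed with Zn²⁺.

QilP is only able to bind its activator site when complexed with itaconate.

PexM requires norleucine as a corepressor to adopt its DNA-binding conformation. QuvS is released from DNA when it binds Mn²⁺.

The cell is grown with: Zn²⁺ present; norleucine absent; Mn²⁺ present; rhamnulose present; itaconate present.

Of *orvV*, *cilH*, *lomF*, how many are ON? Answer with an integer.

Itaconate is present, so QilP is active.
Mn²⁺ is present, so QuvS is inactive.
No repressor is bound and QilP is active, so *orvV* is transcribed.
→ *orvV* is ON.
Rhamnulose is present, so BexD is active.
Norleucine is absent, so PexM is inactive.
No repressor is bound and BexD is active, so *cilH* is transcribed.
→ *cilH* is ON.
Zn²⁺ is present, so OrvU is active.
No repressor is bound and OrvU is active, so *lomF* is transcribed.
→ *lomF* is ON.
3 of the 3 genes are transcribed.

3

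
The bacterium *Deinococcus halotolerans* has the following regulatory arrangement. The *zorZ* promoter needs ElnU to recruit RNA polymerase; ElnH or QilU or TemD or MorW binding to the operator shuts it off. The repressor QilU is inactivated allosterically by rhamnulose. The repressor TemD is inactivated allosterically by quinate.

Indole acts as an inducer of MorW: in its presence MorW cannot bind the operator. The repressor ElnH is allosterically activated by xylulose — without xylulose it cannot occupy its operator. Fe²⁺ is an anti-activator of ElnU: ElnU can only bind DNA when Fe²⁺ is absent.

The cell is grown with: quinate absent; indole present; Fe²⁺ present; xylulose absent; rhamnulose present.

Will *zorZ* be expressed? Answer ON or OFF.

OFF

Xylulose is absent, so ElnH is inactive.
Rhamnulose is present, so QilU is inactive.
Fe²⁺ is present, so ElnU is inactive.
Quinate is absent, so TemD is active.
Indole is present, so MorW is inactive.
With repressor TemD bound, *zorZ* is not transcribed.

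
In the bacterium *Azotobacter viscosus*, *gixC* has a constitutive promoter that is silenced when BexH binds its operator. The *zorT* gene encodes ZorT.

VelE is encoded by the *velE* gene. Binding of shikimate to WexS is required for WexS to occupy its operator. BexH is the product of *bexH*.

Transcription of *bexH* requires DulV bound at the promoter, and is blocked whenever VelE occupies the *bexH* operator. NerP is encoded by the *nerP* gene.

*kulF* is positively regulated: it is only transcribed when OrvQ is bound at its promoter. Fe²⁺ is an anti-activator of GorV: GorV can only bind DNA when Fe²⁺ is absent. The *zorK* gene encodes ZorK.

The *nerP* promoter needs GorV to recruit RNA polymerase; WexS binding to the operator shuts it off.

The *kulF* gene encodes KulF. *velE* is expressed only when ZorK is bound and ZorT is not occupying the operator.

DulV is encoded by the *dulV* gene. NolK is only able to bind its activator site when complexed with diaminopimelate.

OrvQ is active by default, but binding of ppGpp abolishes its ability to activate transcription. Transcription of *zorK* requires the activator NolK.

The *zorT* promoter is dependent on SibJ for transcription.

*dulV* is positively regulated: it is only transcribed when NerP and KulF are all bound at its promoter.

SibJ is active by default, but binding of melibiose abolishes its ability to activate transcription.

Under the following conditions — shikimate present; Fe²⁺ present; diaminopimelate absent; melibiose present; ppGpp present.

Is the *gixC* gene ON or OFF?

ON

Shikimate is present, so WexS is active.
Fe²⁺ is present, so GorV is inactive.
With repressor WexS bound, *nerP* is not transcribed.
So NerP is not produced.
ppGpp is present, so OrvQ is inactive.
Required activator OrvQ is absent, so *kulF* is not transcribed.
So KulF is not produced.
Required activator NerP is absent, so *dulV* is not transcribed.
So DulV is not produced.
Melibiose is present, so SibJ is inactive.
Required activator SibJ is absent, so *zorT* is not transcribed.
So ZorT is not produced.
Diaminopimelate is absent, so NolK is inactive.
Required activator NolK is absent, so *zorK* is not transcribed.
So ZorK is not produced.
Required activator ZorK is absent, so *velE* is not transcribed.
So VelE is not produced.
Required activator DulV is absent, so *bexH* is not transcribed.
So BexH is not produced.
With no repressor bound, *gixC* is transcribed.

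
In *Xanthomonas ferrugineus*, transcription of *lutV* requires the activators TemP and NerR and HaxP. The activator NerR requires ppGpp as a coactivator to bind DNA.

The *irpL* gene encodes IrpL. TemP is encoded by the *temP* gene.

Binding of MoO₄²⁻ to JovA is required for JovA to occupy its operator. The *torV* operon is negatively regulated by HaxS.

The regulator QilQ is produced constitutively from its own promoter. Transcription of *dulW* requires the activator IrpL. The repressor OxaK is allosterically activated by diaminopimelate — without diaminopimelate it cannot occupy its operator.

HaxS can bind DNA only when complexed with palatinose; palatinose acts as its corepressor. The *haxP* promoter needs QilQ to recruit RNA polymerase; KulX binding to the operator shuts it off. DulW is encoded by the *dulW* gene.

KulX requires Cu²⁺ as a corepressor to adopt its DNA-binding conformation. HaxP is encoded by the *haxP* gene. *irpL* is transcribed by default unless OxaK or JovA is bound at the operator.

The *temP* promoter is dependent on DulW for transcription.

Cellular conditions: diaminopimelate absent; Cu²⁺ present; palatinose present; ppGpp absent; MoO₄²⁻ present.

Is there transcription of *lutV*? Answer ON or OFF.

OFF

Diaminopimelate is absent, so OxaK is inactive.
MoO₄²⁻ is present, so JovA is active.
With repressor JovA bound, *irpL* is not transcribed.
So IrpL is not produced.
Required activator IrpL is absent, so *dulW* is not transcribed.
So DulW is not produced.
Required activator DulW is absent, so *temP* is not transcribed.
So TemP is not produced.
ppGpp is absent, so NerR is inactive.
QilQ is produced constitutively and is active.
Cu²⁺ is present, so KulX is active.
With repressor KulX bound, *haxP* is not transcribed.
So HaxP is not produced.
Required activator TemP is absent, so *lutV* is not transcribed.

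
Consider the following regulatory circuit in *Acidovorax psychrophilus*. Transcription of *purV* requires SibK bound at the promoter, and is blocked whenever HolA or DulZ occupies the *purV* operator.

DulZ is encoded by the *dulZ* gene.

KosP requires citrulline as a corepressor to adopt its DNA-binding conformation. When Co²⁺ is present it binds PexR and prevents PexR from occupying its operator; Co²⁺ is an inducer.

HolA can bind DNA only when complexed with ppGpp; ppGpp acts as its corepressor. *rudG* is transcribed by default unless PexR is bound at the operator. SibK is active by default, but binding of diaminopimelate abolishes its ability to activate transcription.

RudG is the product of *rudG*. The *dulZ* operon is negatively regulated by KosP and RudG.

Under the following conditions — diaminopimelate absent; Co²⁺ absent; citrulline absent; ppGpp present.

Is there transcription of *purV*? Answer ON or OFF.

ppGpp is present, so HolA is active.
Diaminopimelate is absent, so SibK is active.
Citrulline is absent, so KosP is inactive.
Co²⁺ is absent, so PexR is active.
With repressor PexR bound, *rudG* is not transcribed.
So RudG is not produced.
With no repressor bound, *dulZ* is transcribed.
So DulZ is produced and active.
With repressor HolA bound, *purV* is not transcribed.

OFF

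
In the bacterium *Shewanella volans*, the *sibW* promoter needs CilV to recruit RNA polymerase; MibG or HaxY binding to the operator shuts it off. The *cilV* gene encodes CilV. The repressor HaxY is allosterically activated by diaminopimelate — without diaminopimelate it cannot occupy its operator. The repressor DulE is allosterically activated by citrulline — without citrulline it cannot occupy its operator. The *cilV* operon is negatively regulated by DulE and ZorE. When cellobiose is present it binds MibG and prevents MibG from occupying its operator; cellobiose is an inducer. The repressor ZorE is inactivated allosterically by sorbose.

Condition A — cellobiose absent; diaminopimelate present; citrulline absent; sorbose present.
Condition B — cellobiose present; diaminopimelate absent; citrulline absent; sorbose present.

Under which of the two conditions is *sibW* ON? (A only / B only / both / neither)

B only

Condition A:
Cellobiose is absent, so MibG is active.
Diaminopimelate is present, so HaxY is active.
Citrulline is absent, so DulE is inactive.
Sorbose is present, so ZorE is inactive.
With no repressor bound, *cilV* is transcribed.
So CilV is produced and active.
With repressor MibG bound, *sibW* is not transcribed.
→ *sibW* is OFF in A.
Condition B:
Cellobiose is present, so MibG is inactive.
Diaminopimelate is absent, so HaxY is inactive.
Citrulline is absent, so DulE is inactive.
Sorbose is present, so ZorE is inactive.
With no repressor bound, *cilV* is transcribed.
So CilV is produced and active.
No repressor is bound and CilV is active, so *sibW* is transcribed.
→ *sibW* is ON in B.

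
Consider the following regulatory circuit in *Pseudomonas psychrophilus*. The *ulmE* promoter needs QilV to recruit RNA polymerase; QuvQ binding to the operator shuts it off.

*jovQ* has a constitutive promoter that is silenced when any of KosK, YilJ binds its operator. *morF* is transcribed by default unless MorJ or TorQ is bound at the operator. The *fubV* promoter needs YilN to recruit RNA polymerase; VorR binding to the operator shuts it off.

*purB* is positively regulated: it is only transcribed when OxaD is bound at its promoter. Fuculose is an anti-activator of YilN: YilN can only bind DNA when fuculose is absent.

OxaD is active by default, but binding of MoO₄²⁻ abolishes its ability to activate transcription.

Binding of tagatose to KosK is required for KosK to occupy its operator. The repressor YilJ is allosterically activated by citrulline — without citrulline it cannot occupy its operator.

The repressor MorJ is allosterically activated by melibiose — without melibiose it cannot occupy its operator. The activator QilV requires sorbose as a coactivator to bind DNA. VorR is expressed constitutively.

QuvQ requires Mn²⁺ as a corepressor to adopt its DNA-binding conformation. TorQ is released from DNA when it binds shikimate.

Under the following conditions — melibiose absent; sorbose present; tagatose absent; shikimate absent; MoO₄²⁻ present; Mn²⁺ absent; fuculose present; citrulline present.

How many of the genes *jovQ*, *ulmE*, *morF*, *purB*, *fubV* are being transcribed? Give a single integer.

1

Tagatose is absent, so KosK is inactive.
Citrulline is present, so YilJ is active.
With repressor YilJ bound, *jovQ* is not transcribed.
→ *jovQ* is OFF.
Mn²⁺ is absent, so QuvQ is inactive.
Sorbose is present, so QilV is active.
No repressor is bound and QilV is active, so *ulmE* is transcribed.
→ *ulmE* is ON.
Melibiose is absent, so MorJ is inactive.
Shikimate is absent, so TorQ is active.
With repressor TorQ bound, *morF* is not transcribed.
→ *morF* is OFF.
MoO₄²⁻ is present, so OxaD is inactive.
Required activator OxaD is absent, so *purB* is not transcribed.
→ *purB* is OFF.
VorR is produced constitutively and is active.
Fuculose is present, so YilN is inactive.
With repressor VorR bound, *fubV* is not transcribed.
→ *fubV* is OFF.
1 of the 5 genes is transcribed.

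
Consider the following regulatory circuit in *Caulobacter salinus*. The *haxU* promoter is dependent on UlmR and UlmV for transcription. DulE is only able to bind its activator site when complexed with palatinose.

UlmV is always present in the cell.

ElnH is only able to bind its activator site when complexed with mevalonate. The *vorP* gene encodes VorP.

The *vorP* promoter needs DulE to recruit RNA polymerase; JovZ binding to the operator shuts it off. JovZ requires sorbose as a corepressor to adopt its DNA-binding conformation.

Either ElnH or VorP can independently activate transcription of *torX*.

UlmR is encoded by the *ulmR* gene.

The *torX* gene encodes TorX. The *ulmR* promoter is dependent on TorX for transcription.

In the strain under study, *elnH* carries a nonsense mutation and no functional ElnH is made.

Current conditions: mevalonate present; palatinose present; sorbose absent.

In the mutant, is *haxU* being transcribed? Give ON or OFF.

ElnH is non-functional in this strain, so it has no effect.
Palatinose is present, so DulE is active.
Sorbose is absent, so JovZ is inactive.
No repressor is bound and DulE is active, so *vorP* is transcribed.
So VorP is produced and active.
Activator VorP is present, so *torX* is transcribed.
So TorX is produced and active.
No repressor is bound and TorX is active, so *ulmR* is transcribed.
So UlmR is produced and active.
UlmV is produced constitutively and is active.
No repressor is bound and UlmR and UlmV are active, so *haxU* is transcribed.

ON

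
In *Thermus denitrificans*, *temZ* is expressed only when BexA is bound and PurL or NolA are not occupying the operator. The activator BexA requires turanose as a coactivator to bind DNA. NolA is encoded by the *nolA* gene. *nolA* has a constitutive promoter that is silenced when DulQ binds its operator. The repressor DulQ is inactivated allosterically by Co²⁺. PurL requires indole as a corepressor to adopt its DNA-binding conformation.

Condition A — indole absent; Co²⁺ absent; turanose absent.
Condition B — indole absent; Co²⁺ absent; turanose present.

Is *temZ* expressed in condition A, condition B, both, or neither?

Condition A:
Indole is absent, so PurL is inactive.
Co²⁺ is absent, so DulQ is active.
With repressor DulQ bound, *nolA* is not transcribed.
So NolA is not produced.
Turanose is absent, so BexA is inactive.
Required activator BexA is absent, so *temZ* is not transcribed.
→ *temZ* is OFF in A.
Condition B:
Indole is absent, so PurL is inactive.
Co²⁺ is absent, so DulQ is active.
With repressor DulQ bound, *nolA* is not transcribed.
So NolA is not produced.
Turanose is present, so BexA is active.
No repressor is bound and BexA is active, so *temZ* is transcribed.
→ *temZ* is ON in B.

B only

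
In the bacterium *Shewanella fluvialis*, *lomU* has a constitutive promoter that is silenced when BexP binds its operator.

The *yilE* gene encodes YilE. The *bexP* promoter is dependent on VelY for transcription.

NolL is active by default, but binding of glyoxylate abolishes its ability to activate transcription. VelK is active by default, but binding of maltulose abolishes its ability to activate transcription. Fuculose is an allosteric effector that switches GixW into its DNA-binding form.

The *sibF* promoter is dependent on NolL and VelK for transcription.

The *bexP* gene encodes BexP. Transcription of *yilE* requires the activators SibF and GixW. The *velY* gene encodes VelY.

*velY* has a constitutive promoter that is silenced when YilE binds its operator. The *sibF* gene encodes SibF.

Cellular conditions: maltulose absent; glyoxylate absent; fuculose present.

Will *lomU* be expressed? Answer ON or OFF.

ON

Glyoxylate is absent, so NolL is active.
Maltulose is absent, so VelK is active.
No repressor is bound and NolL and VelK are active, so *sibF* is transcribed.
So SibF is produced and active.
Fuculose is present, so GixW is active.
No repressor is bound and SibF and GixW are active, so *yilE* is transcribed.
So YilE is produced and active.
With repressor YilE bound, *velY* is not transcribed.
So VelY is not produced.
Required activator VelY is absent, so *bexP* is not transcribed.
So BexP is not produced.
With no repressor bound, *lomU* is transcribed.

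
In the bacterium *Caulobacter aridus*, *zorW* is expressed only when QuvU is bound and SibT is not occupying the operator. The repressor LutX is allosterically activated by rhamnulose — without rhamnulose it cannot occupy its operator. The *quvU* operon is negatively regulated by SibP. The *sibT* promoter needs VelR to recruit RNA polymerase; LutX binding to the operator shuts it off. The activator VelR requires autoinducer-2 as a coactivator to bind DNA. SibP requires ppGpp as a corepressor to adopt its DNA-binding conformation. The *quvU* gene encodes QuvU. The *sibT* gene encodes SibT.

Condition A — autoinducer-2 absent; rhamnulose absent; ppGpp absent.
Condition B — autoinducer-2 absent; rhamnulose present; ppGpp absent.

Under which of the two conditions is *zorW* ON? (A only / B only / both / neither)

Condition A:
Autoinducer-2 is absent, so VelR is inactive.
Rhamnulose is absent, so LutX is inactive.
Required activator VelR is absent, so *sibT* is not transcribed.
So SibT is not produced.
ppGpp is absent, so SibP is inactive.
With no repressor bound, *quvU* is transcribed.
So QuvU is produced and active.
No repressor is bound and QuvU is active, so *zorW* is transcribed.
→ *zorW* is ON in A.
Condition B:
Autoinducer-2 is absent, so VelR is inactive.
Rhamnulose is present, so LutX is active.
With repressor LutX bound, *sibT* is not transcribed.
So SibT is not produced.
ppGpp is absent, so SibP is inactive.
With no repressor bound, *quvU* is transcribed.
So QuvU is produced and active.
No repressor is bound and QuvU is active, so *zorW* is transcribed.
→ *zorW* is ON in B.

both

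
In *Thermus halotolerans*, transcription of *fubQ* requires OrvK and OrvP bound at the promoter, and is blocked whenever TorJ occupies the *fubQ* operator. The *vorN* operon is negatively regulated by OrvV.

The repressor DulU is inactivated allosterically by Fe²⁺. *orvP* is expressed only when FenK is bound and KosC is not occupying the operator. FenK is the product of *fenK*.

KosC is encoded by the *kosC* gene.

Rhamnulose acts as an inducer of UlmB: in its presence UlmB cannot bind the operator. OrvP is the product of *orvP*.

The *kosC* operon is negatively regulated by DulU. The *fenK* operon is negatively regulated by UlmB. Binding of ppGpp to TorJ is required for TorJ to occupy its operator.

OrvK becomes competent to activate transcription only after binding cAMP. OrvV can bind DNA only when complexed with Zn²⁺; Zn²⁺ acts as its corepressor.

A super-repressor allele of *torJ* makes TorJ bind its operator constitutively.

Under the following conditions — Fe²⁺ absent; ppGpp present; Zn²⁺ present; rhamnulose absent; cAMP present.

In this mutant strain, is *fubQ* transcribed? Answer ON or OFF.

OFF

TorJ is constitutively active in this strain.
cAMP is present, so OrvK is active.
Rhamnulose is absent, so UlmB is active.
With repressor UlmB bound, *fenK* is not transcribed.
So FenK is not produced.
Fe²⁺ is absent, so DulU is active.
With repressor DulU bound, *kosC* is not transcribed.
So KosC is not produced.
Required activator FenK is absent, so *orvP* is not transcribed.
So OrvP is not produced.
With repressor TorJ bound, *fubQ* is not transcribed.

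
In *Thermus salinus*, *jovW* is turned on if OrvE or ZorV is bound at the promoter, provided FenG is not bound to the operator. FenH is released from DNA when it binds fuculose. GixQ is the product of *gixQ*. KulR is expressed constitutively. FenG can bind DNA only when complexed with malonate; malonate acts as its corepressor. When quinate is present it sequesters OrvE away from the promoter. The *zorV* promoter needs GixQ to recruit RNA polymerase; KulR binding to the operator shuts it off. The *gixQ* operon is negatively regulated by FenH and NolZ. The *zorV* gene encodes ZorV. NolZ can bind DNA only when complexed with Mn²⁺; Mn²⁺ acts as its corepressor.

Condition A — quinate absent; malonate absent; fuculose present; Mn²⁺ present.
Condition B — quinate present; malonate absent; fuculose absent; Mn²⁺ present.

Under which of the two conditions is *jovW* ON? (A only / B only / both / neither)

A only

Condition A:
Quinate is absent, so OrvE is active.
Malonate is absent, so FenG is inactive.
KulR is produced constitutively and is active.
Fuculose is present, so FenH is inactive.
Mn²⁺ is present, so NolZ is active.
With repressor NolZ bound, *gixQ* is not transcribed.
So GixQ is not produced.
With repressor KulR bound, *zorV* is not transcribed.
So ZorV is not produced.
Activator OrvE is present, so *jovW* is transcribed.
→ *jovW* is ON in A.
Condition B:
Quinate is present, so OrvE is inactive.
Malonate is absent, so FenG is inactive.
KulR is produced constitutively and is active.
Fuculose is absent, so FenH is active.
Mn²⁺ is present, so NolZ is active.
With repressor FenH bound, *gixQ* is not transcribed.
So GixQ is not produced.
With repressor KulR bound, *zorV* is not transcribed.
So ZorV is not produced.
No activator is available at the *jovW* promoter, so *jovW* is not transcribed.
→ *jovW* is OFF in B.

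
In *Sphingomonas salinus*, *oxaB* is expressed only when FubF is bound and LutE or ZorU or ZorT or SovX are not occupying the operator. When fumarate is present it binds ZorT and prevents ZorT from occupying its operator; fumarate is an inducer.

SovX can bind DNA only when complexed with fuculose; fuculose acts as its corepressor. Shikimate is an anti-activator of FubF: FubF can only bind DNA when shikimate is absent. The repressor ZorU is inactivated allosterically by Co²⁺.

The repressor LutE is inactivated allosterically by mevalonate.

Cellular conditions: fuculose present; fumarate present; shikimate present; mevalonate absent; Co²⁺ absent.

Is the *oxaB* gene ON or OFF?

OFF

Shikimate is present, so FubF is inactive.
Mevalonate is absent, so LutE is active.
Co²⁺ is absent, so ZorU is active.
Fumarate is present, so ZorT is inactive.
Fuculose is present, so SovX is active.
With repressor LutE bound, *oxaB* is not transcribed.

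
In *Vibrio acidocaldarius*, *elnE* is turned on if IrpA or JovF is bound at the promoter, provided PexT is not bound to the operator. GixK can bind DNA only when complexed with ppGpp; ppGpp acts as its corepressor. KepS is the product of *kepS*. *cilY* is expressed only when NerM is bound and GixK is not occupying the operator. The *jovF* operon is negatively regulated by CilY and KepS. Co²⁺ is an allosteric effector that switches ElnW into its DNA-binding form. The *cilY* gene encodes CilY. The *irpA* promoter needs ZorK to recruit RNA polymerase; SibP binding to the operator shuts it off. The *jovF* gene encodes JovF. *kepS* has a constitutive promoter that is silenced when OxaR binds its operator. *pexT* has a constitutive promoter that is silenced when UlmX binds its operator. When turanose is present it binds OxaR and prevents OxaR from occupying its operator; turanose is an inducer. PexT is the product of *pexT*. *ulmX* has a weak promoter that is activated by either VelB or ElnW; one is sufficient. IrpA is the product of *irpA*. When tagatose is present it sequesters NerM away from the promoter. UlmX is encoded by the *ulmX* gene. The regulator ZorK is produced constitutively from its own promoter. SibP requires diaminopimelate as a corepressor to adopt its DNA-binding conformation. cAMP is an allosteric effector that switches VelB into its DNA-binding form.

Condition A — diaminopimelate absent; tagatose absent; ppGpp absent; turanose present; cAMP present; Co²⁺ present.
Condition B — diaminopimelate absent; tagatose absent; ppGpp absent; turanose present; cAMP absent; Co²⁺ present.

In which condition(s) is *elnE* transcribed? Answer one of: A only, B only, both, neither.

Condition A:
ZorK is produced constitutively and is active.
Diaminopimelate is absent, so SibP is inactive.
No repressor is bound and ZorK is active, so *irpA* is transcribed.
So IrpA is produced and active.
Tagatose is absent, so NerM is active.
ppGpp is absent, so GixK is inactive.
No repressor is bound and NerM is active, so *cilY* is transcribed.
So CilY is produced and active.
Turanose is present, so OxaR is inactive.
With no repressor bound, *kepS* is transcribed.
So KepS is produced and active.
With repressor CilY bound, *jovF* is not transcribed.
So JovF is not produced.
cAMP is present, so VelB is active.
Co²⁺ is present, so ElnW is active.
Activator VelB is present, so *ulmX* is transcribed.
So UlmX is produced and active.
With repressor UlmX bound, *pexT* is not transcribed.
So PexT is not produced.
Activator IrpA is present, so *elnE* is transcribed.
→ *elnE* is ON in A.
Condition B:
ZorK is produced constitutively and is active.
Diaminopimelate is absent, so SibP is inactive.
No repressor is bound and ZorK is active, so *irpA* is transcribed.
So IrpA is produced and active.
Tagatose is absent, so NerM is active.
ppGpp is absent, so GixK is inactive.
No repressor is bound and NerM is active, so *cilY* is transcribed.
So CilY is produced and active.
Turanose is present, so OxaR is inactive.
With no repressor bound, *kepS* is transcribed.
So KepS is produced and active.
With repressor CilY bound, *jovF* is not transcribed.
So JovF is not produced.
cAMP is absent, so VelB is inactive.
Co²⁺ is present, so ElnW is active.
Activator ElnW is present, so *ulmX* is transcribed.
So UlmX is produced and active.
With repressor UlmX bound, *pexT* is not transcribed.
So PexT is not produced.
Activator IrpA is present, so *elnE* is transcribed.
→ *elnE* is ON in B.

both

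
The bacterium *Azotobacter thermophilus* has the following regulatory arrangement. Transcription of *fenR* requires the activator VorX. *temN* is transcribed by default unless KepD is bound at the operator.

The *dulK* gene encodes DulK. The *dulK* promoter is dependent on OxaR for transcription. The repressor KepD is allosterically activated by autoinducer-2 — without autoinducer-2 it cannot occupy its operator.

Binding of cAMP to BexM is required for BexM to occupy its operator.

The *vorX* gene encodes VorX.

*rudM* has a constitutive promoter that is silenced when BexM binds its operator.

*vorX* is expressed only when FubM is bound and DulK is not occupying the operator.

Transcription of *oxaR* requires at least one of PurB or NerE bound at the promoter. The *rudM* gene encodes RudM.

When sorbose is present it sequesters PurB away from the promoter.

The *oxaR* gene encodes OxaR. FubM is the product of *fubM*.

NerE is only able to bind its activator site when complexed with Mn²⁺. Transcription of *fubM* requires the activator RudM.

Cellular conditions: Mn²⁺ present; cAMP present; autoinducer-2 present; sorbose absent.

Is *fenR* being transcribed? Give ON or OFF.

OFF

Sorbose is absent, so PurB is active.
Mn²⁺ is present, so NerE is active.
Activator PurB is present, so *oxaR* is transcribed.
So OxaR is produced and active.
No repressor is bound and OxaR is active, so *dulK* is transcribed.
So DulK is produced and active.
cAMP is present, so BexM is active.
With repressor BexM bound, *rudM* is not transcribed.
So RudM is not produced.
Required activator RudM is absent, so *fubM* is not transcribed.
So FubM is not produced.
With repressor DulK bound, *vorX* is not transcribed.
So VorX is not produced.
Required activator VorX is absent, so *fenR* is not transcribed.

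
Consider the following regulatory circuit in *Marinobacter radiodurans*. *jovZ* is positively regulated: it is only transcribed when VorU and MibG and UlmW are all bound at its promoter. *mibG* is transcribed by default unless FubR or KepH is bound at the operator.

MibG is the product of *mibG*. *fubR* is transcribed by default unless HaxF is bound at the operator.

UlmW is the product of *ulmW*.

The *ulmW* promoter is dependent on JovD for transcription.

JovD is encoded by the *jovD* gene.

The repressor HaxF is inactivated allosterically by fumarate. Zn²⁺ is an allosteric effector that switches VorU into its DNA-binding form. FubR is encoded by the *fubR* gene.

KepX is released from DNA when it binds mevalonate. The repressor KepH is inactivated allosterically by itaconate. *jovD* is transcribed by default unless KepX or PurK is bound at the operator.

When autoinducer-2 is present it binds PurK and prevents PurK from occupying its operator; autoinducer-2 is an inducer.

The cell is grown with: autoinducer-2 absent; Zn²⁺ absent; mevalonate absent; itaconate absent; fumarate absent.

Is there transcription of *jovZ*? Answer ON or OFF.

OFF

Zn²⁺ is absent, so VorU is inactive.
Fumarate is absent, so HaxF is active.
With repressor HaxF bound, *fubR* is not transcribed.
So FubR is not produced.
Itaconate is absent, so KepH is active.
With repressor KepH bound, *mibG* is not transcribed.
So MibG is not produced.
Mevalonate is absent, so KepX is active.
Autoinducer-2 is absent, so PurK is active.
With repressor KepX bound, *jovD* is not transcribed.
So JovD is not produced.
Required activator JovD is absent, so *ulmW* is not transcribed.
So UlmW is not produced.
Required activator VorU is absent, so *jovZ* is not transcribed.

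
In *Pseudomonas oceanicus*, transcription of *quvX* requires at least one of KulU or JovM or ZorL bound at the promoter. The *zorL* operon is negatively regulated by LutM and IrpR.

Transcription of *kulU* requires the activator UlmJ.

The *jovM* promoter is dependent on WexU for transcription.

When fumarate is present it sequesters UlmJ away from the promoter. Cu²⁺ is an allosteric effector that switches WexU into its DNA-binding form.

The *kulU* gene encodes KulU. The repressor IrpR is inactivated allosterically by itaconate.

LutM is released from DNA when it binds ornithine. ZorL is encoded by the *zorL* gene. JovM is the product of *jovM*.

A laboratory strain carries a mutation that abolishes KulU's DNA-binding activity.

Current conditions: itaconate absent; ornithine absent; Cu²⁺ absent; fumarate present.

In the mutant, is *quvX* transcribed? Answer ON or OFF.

OFF

KulU is non-functional in this strain, so it has no effect.
Cu²⁺ is absent, so WexU is inactive.
Required activator WexU is absent, so *jovM* is not transcribed.
So JovM is not produced.
Ornithine is absent, so LutM is active.
Itaconate is absent, so IrpR is active.
With repressor LutM bound, *zorL* is not transcribed.
So ZorL is not produced.
No activator is available at the *quvX* promoter, so *quvX* is not transcribed.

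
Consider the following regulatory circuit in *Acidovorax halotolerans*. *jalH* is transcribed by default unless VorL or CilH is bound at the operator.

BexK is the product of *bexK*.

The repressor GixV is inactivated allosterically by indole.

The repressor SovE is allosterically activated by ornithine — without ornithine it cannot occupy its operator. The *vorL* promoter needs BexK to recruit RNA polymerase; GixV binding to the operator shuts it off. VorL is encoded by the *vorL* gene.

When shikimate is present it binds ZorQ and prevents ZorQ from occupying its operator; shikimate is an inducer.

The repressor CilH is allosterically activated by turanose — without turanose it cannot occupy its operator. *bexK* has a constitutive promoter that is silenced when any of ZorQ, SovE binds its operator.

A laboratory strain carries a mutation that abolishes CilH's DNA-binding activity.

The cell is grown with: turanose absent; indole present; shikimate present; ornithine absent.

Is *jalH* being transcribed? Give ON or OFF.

Shikimate is present, so ZorQ is inactive.
Ornithine is absent, so SovE is inactive.
With no repressor bound, *bexK* is transcribed.
So BexK is produced and active.
Indole is present, so GixV is inactive.
No repressor is bound and BexK is active, so *vorL* is transcribed.
So VorL is produced and active.
CilH is non-functional in this strain, so it has no effect.
With repressor VorL bound, *jalH* is not transcribed.

OFF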